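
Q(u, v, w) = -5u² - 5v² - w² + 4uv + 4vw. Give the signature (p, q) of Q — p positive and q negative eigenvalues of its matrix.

(0, 3)

Write A = [[-5, 2, 0], [2, -5, 2], [0, 2, -1]].
Congruent diagonalization of A (simultaneous row and column reduction) yields pivots -5, -21/5, -1/21.
That gives 3 negative pivots.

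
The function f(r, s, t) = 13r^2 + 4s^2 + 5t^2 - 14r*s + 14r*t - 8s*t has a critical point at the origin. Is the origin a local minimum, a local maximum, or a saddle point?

The Hessian at the origin is H = [[26, -14, 14], [-14, 8, -8], [14, -8, 10]].
Applying the same elementary operations to the rows and columns of H produces a congruent diagonal matrix with entries 26, 6/13, 2.
Counting signs: 3 positive.
H is positive definite, so the origin is a strict local minimum.

local minimum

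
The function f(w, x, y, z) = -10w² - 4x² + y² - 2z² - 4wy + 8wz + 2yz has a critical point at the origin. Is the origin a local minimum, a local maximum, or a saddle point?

saddle point

The Hessian at the origin is H = [[-20, 0, -4, 8], [0, -8, 0, 0], [-4, 0, 2, 2], [8, 0, 2, -4]].
An LDLᵀ factorisation of H has diagonal entries -20, -8, 14/5, -6/7.
That gives 1 positive, 3 negative pivots.
H is indefinite, so the origin is a saddle point.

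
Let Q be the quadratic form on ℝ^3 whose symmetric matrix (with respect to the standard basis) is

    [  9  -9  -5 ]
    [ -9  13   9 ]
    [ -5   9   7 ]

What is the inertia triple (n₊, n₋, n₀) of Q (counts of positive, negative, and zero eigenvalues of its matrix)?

(3, 0, 0)

Row-reducing A symmetrically gives the diagonal entries 9, 4, 2/9.
So there are 3 positive pivots.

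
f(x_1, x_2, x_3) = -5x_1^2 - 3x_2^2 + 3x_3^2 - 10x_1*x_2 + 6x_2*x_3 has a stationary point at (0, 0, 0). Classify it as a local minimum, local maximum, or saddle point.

saddle point

The Hessian at the origin is H = [[-10, -10, 0], [-10, -6, 6], [0, 6, 6]].
Congruent diagonalization of H (simultaneous row and column reduction) yields pivots -10, 4, -3.
That gives 1 positive, 2 negative pivots.
H is indefinite, so the origin is a saddle point.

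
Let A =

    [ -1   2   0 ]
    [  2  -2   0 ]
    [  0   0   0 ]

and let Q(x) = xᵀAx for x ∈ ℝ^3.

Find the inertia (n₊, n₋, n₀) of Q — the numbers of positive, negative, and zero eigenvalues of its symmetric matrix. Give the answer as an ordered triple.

(1, 1, 1)

Applying the same elementary operations to the rows and columns of A produces a congruent diagonal matrix with entries -1, 2, 0.
So there are 1 positive, 1 negative, 1 zero pivots.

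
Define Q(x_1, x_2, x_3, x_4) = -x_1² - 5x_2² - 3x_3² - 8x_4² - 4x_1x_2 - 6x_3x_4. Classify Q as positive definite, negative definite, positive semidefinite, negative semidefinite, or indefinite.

negative definite

The symmetric matrix is A = [[-1, -2, 0, 0], [-2, -5, 0, 0], [0, 0, -3, -3], [0, 0, -3, -8]].
Row-reducing A symmetrically gives the diagonal entries -1, -1, -3, -5.
That gives 4 negative pivots.
Hence Q is negative definite.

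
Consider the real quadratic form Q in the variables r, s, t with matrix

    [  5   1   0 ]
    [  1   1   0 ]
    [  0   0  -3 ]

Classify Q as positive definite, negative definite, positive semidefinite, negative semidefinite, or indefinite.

Symmetric row and column elimination reduces A to a congruent diagonal form with pivots 5, 4/5, -3.
Counting signs: 2 positive, 1 negative.
Hence Q is indefinite.

indefinite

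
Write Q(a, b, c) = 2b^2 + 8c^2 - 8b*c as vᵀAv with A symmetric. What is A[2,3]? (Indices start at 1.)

The coefficient of b·c in Q is -8. For a symmetric A this equals A[2,3] + A[3,2] = 2·A[2,3].
So A[2,3] = -8/2 = -4.

-4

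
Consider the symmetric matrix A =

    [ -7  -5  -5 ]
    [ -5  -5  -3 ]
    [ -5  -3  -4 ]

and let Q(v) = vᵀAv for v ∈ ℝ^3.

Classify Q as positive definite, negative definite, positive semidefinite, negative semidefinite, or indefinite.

Row-reducing A symmetrically gives the diagonal entries -7, -10/7, -1/5.
So there are 3 negative pivots.
Hence Q is negative definite.

negative definite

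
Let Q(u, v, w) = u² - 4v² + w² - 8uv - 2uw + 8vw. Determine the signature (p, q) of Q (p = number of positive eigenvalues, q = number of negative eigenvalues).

Write A = [[1, -4, -1], [-4, -4, 4], [-1, 4, 1]].
Applying the same elementary operations to the rows and columns of A produces a congruent diagonal matrix with entries 1, -20, 0.
Counting signs: 1 positive, 1 negative, 1 zero.

(1, 1)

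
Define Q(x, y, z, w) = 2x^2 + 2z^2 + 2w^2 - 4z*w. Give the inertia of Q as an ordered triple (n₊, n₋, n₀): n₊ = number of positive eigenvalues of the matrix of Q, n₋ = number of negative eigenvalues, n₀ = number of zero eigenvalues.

Write A = [[2, 0, 0, 0], [0, 0, 0, 0], [0, 0, 2, -2], [0, 0, -2, 2]].
Row-reducing A symmetrically gives the diagonal entries 2, 0, 2, 0.
That gives 2 positive, 2 zero pivots.

(2, 0, 2)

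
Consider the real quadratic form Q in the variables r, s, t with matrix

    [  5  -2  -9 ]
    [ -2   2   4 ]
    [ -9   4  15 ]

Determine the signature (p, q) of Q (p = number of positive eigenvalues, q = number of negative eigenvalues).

(2, 1)

Row-reducing A symmetrically gives the diagonal entries 5, 6/5, -4/3.
Counting signs: 2 positive, 1 negative.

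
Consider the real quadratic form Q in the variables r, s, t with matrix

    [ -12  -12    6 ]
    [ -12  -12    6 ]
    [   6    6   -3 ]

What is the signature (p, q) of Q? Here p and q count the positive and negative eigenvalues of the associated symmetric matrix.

(0, 1)

Congruent diagonalization of A (simultaneous row and column reduction) yields pivots -12, 0, 0.
Counting signs: 1 negative, 2 zero.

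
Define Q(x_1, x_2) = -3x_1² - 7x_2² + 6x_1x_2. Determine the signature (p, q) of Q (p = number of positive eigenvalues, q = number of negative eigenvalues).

(0, 2)

Write A = [[-3, 3], [3, -7]].
Symmetric row and column elimination reduces A to a congruent diagonal form with pivots -3, -4.
So there are 2 negative pivots.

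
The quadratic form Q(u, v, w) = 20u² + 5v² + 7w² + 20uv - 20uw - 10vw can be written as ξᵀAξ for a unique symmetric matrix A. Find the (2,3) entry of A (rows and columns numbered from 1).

-5

The coefficient of v·w in Q is -10. For a symmetric A this equals A[2,3] + A[3,2] = 2·A[2,3].
So A[2,3] = -10/2 = -5.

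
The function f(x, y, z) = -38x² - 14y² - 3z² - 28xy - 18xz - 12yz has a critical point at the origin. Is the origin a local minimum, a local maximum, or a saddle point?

The Hessian at the origin is H = [[-76, -28, -18], [-28, -28, -12], [-18, -12, -6]].
Row-reducing H symmetrically gives the diagonal entries -76, -336/19, -3/28.
That gives 3 negative pivots.
H is negative definite, so the origin is a strict local maximum.

local maximum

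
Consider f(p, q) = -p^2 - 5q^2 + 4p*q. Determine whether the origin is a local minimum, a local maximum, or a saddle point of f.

The Hessian at the origin is H = [[-2, 4], [4, -10]].
det H = -2·-10 − (4)² = 4 > 0 and H[1,1] = -2 < 0, so H is negative definite.
Therefore the origin is a local maximum.

local maximum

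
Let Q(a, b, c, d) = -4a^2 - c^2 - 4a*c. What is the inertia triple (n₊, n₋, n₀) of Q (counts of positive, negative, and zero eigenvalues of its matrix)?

The symmetric matrix is A = [[-4, 0, -2, 0], [0, 0, 0, 0], [-2, 0, -1, 0], [0, 0, 0, 0]].
Symmetric row and column elimination reduces A to a congruent diagonal form with pivots -4, 0, 0, 0.
That gives 1 negative, 3 zero pivots.

(0, 1, 3)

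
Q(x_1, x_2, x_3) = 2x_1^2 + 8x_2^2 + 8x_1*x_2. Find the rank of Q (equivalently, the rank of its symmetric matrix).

1

Write A = [[2, 4, 0], [4, 8, 0], [0, 0, 0]].
Applying the same elementary operations to the rows and columns of A produces a congruent diagonal matrix with entries 2, 0, 0.
Counting signs: 1 positive, 2 zero.
The rank is the number of nonzero pivots: 1.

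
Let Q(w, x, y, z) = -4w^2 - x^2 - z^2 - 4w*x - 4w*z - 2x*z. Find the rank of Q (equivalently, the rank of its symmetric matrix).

The symmetric matrix is A = [[-4, -2, 0, -2], [-2, -1, 0, -1], [0, 0, 0, 0], [-2, -1, 0, -1]].
Row-reducing A symmetrically gives the diagonal entries -4, 0, 0, 0.
Counting signs: 1 negative, 3 zero.
The rank is the number of nonzero pivots: 1.

1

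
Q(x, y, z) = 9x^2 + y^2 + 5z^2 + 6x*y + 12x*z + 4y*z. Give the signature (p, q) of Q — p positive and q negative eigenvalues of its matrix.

(2, 0)

Write A = [[9, 3, 6], [3, 1, 2], [6, 2, 5]].
Symmetric row and column elimination reduces A to a congruent diagonal form with pivots 9, 0, 1.
Counting signs: 2 positive, 1 zero.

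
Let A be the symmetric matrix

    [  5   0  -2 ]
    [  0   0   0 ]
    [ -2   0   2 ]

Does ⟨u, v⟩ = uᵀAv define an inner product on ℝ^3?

no

Applying the same elementary operations to the rows and columns of A produces a congruent diagonal matrix with entries 5, 0, 6/5.
So there are 2 positive, 1 zero pivots.
Hence Q is positive semidefinite.
⟨·,·⟩ is an inner product exactly when A is positive definite.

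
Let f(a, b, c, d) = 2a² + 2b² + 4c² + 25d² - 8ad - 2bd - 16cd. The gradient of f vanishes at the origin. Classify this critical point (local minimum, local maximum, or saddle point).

local minimum

The Hessian at the origin is H = [[4, 0, 0, -8], [0, 4, 0, -2], [0, 0, 8, -16], [-8, -2, -16, 50]].
Congruent diagonalization of H (simultaneous row and column reduction) yields pivots 4, 4, 8, 1.
That gives 4 positive pivots.
H is positive definite, so the origin is a strict local minimum.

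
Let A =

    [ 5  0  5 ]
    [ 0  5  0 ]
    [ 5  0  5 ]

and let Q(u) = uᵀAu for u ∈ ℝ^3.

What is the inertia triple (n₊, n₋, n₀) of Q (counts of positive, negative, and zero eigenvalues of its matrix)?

(2, 0, 1)

Applying the same elementary operations to the rows and columns of A produces a congruent diagonal matrix with entries 5, 5, 0.
That gives 2 positive, 1 zero pivots.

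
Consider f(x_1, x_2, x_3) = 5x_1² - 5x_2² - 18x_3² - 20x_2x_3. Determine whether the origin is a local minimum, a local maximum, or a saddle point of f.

saddle point

The Hessian at the origin is H = [[10, 0, 0], [0, -10, -20], [0, -20, -36]].
Row-reducing H symmetrically gives the diagonal entries 10, -10, 4.
That gives 2 positive, 1 negative pivots.
H is indefinite, so the origin is a saddle point.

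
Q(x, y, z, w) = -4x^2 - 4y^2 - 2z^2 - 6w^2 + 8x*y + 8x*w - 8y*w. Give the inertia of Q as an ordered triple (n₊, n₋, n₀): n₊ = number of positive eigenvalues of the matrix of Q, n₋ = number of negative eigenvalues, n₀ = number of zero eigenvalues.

The associated matrix is A = [[-4, 4, 0, 4], [4, -4, 0, -4], [0, 0, -2, 0], [4, -4, 0, -6]].
Symmetric row and column elimination reduces A to a congruent diagonal form with pivots -4, 0, -2, -2.
So there are 3 negative, 1 zero pivots.

(0, 3, 1)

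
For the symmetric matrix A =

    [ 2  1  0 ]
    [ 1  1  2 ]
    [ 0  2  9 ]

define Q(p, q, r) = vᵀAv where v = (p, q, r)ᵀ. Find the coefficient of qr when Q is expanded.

4

The coefficient of qr is A[2,3] + A[3,2] = 2·2 = 4.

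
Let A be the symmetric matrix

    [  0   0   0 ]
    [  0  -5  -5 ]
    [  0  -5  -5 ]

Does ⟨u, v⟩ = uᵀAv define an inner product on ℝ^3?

no

Row-reducing A symmetrically gives the diagonal entries 0, -5, 0.
So there are 1 negative, 2 zero pivots.
Hence Q is negative semidefinite.
⟨·,·⟩ is an inner product exactly when A is positive definite.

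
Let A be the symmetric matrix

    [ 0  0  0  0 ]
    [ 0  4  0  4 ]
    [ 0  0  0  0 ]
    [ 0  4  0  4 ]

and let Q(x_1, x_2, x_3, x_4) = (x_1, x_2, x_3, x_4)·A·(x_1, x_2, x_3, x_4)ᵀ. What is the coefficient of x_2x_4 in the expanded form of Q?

8

The coefficient of x_2x_4 is A[2,4] + A[4,2] = 2·4 = 8.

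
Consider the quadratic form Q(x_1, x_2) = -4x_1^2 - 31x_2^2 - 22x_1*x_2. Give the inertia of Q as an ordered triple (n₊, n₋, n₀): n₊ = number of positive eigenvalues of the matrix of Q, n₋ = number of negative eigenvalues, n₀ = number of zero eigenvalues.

The associated matrix is A = [[-4, -11], [-11, -31]].
An LDLᵀ factorisation of A has diagonal entries -4, -3/4.
So there are 2 negative pivots.

(0, 2, 0)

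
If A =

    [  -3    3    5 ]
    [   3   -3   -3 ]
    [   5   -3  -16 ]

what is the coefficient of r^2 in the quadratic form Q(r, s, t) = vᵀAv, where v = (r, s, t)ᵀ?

The coefficient of r^2 is the diagonal entry A[1,1] = -3.

-3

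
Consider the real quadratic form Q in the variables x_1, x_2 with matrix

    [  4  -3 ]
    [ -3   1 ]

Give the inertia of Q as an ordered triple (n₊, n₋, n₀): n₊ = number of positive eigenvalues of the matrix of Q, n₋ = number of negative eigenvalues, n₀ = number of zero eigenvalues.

Symmetric row and column elimination reduces A to a congruent diagonal form with pivots 4, -5/4.
So there are 1 positive, 1 negative pivots.

(1, 1, 0)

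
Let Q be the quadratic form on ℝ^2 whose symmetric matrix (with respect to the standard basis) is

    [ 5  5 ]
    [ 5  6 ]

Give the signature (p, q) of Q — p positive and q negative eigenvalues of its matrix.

(2, 0)

Row-reducing A symmetrically gives the diagonal entries 5, 1.
That gives 2 positive pivots.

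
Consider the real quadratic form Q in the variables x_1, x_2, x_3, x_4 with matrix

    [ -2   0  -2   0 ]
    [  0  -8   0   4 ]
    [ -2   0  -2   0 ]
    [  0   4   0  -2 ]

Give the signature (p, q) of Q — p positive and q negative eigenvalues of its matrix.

Applying the same elementary operations to the rows and columns of A produces a congruent diagonal matrix with entries -2, -8, 0, 0.
So there are 2 negative, 2 zero pivots.

(0, 2)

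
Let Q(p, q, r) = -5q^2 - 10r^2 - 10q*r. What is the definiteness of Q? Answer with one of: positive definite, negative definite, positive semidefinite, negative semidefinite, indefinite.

negative semidefinite

The associated matrix is A = [[0, 0, 0], [0, -5, -5], [0, -5, -10]].
Applying the same elementary operations to the rows and columns of A produces a congruent diagonal matrix with entries 0, -5, -5.
That gives 2 negative, 1 zero pivots.
Hence Q is negative semidefinite.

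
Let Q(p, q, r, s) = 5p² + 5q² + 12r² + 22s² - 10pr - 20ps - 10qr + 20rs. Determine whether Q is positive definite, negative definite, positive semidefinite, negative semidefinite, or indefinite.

The symmetric matrix is A = [[5, 0, -5, -10], [0, 5, -5, 0], [-5, -5, 12, 10], [-10, 0, 10, 22]].
Applying the same elementary operations to the rows and columns of A produces a congruent diagonal matrix with entries 5, 5, 2, 2.
So there are 4 positive pivots.
Hence Q is positive definite.

positive definite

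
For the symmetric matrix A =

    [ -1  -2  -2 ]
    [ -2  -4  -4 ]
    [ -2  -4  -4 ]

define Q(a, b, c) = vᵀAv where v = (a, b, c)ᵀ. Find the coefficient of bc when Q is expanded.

-8

The coefficient of bc is A[2,3] + A[3,2] = 2·(-4) = -8.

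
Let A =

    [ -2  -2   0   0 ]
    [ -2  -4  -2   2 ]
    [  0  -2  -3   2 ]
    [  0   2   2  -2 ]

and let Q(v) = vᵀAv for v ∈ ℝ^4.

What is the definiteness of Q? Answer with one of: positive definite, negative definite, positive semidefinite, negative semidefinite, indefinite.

Symmetric row and column elimination reduces A to a congruent diagonal form with pivots -2, -2, -1, 0.
So there are 3 negative, 1 zero pivots.
Hence Q is negative semidefinite.

negative semidefinite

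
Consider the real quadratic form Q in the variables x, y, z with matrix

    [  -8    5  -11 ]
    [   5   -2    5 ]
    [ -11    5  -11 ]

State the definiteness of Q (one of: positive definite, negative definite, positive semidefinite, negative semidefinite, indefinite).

indefinite

Symmetric row and column elimination reduces A to a congruent diagonal form with pivots -8, 9/8, 1.
So there are 2 positive, 1 negative pivots.
Hence Q is indefinite.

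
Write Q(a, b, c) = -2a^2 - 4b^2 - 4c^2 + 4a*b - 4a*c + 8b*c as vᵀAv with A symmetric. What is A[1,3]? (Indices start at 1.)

The coefficient of a·c in Q is -4. For a symmetric A this equals A[1,3] + A[3,1] = 2·A[1,3].
So A[1,3] = -4/2 = -2.

-2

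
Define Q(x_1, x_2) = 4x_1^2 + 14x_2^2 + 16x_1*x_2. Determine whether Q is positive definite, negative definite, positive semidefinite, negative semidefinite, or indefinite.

Write A = [[4, 8], [8, 14]].
An LDLᵀ factorisation of A has diagonal entries 4, -2.
So there are 1 positive, 1 negative pivots.
Hence Q is indefinite.

indefinite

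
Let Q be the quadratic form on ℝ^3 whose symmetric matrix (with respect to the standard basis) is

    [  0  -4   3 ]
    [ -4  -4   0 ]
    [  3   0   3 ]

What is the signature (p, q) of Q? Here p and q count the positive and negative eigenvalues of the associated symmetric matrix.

By Sylvester's law of inertia any congruent diagonalization of A has 2 positive, 1 negative and 0 zero entries.

(2, 1)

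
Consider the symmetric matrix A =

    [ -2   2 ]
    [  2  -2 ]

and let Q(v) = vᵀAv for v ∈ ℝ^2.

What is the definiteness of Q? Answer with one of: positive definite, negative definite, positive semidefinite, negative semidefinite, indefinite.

Applying the same elementary operations to the rows and columns of A produces a congruent diagonal matrix with entries -2, 0.
So there are 1 negative, 1 zero pivots.
Hence Q is negative semidefinite.

negative semidefinite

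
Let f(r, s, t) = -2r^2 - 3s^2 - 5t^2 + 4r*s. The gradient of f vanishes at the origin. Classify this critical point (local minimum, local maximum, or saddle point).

The Hessian at the origin is H = [[-4, 4, 0], [4, -6, 0], [0, 0, -10]].
An LDLᵀ factorisation of H has diagonal entries -4, -2, -10.
That gives 3 negative pivots.
H is negative definite, so the origin is a strict local maximum.

local maximum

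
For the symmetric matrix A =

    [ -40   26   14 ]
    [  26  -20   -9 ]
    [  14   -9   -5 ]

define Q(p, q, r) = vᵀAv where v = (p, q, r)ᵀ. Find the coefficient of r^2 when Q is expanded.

-5

The coefficient of r^2 is the diagonal entry A[3,3] = -5.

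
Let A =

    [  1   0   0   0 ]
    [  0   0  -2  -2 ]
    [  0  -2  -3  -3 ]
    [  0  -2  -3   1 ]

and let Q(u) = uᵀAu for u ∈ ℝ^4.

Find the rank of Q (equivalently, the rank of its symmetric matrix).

4

Row reduction of A gives 4 nonzero rows, so rank A = 4.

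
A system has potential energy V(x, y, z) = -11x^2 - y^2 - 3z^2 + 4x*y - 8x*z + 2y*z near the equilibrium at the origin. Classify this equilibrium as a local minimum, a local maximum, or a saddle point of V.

The Hessian at the origin is H = [[-22, 4, -8], [4, -2, 2], [-8, 2, -6]].
Row-reducing H symmetrically gives the diagonal entries -22, -14/11, -20/7.
Counting signs: 3 negative.
H is negative definite, so the origin is a strict local maximum.

local maximum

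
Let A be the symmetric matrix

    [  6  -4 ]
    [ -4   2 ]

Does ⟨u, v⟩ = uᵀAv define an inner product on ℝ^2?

no

An LDLᵀ factorisation of A has diagonal entries 6, -2/3.
Counting signs: 1 positive, 1 negative.
Hence Q is indefinite.
⟨·,·⟩ is an inner product exactly when A is positive definite.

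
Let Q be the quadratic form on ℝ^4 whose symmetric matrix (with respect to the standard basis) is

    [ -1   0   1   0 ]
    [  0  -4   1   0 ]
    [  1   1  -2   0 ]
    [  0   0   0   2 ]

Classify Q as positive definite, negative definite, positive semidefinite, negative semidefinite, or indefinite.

indefinite

Congruent diagonalization of A (simultaneous row and column reduction) yields pivots -1, -4, -3/4, 2.
So there are 1 positive, 3 negative pivots.
Hence Q is indefinite.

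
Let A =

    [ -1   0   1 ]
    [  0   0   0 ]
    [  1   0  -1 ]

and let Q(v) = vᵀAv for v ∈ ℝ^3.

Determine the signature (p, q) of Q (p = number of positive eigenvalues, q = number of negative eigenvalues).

(0, 1)

Applying the same elementary operations to the rows and columns of A produces a congruent diagonal matrix with entries -1, 0, 0.
That gives 1 negative, 2 zero pivots.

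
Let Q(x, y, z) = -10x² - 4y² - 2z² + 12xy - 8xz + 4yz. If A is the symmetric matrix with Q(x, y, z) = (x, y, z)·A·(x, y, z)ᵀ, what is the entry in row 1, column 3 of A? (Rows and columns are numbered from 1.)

The coefficient of x·z in Q is -8. For a symmetric A this equals A[1,3] + A[3,1] = 2·A[1,3].
So A[1,3] = -8/2 = -4.

-4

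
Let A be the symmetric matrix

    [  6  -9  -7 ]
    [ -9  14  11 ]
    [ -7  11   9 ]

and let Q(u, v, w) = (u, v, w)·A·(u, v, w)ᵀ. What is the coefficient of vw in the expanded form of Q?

The coefficient of vw is A[2,3] + A[3,2] = 2·11 = 22.

22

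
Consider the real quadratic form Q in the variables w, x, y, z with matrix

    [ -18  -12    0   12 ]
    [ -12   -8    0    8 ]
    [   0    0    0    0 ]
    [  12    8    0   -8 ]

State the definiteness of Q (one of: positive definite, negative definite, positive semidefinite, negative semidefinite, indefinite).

negative semidefinite

Row-reducing A symmetrically gives the diagonal entries -18, 0, 0, 0.
So there are 1 negative, 3 zero pivots.
Hence Q is negative semidefinite.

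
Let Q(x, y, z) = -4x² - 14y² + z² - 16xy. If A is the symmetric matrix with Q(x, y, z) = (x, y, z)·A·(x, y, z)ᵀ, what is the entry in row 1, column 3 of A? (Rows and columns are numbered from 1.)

0

The coefficient of x·z in Q is 0. For a symmetric A this equals A[1,3] + A[3,1] = 2·A[1,3].
So A[1,3] = 0/2 = 0.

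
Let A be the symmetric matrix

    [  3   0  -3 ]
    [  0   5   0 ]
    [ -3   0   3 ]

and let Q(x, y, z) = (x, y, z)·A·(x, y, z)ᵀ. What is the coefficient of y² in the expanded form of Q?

The coefficient of y² is the diagonal entry A[2,2] = 5.

5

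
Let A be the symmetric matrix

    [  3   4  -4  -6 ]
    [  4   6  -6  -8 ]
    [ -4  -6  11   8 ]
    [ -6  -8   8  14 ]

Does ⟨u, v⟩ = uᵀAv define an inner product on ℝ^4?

Symmetric row and column elimination reduces A to a congruent diagonal form with pivots 3, 2/3, 5, 2.
That gives 4 positive pivots.
Hence Q is positive definite.
⟨·,·⟩ is an inner product exactly when A is positive definite.

yes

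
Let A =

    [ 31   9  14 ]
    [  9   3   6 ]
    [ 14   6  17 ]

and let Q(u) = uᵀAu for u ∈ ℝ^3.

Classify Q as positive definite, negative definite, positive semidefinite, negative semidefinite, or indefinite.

positive definite

Leading principal minors: Δ_1 = 31, Δ_2 = 12, Δ_3 = 12.
All leading principal minors are positive, so by Sylvester's criterion Q is positive definite.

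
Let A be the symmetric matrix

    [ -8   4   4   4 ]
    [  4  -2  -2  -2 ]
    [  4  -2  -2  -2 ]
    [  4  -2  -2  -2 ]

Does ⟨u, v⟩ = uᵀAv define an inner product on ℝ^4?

no

Row-reducing A symmetrically gives the diagonal entries -8, 0, 0, 0.
Counting signs: 1 negative, 3 zero.
Hence Q is negative semidefinite.
⟨·,·⟩ is an inner product exactly when A is positive definite.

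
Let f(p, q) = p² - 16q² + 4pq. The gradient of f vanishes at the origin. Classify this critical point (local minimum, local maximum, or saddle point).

The Hessian at the origin is H = [[2, 4], [4, -32]].
det H = 2·-32 − (4)² = -80 < 0, so H is indefinite.
Therefore the origin is a saddle point.

saddle point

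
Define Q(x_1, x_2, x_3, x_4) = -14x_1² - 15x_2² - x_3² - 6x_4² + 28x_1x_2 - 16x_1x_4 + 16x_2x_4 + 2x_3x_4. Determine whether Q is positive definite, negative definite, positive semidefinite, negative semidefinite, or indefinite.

negative definite

The symmetric matrix is A = [[-14, 14, 0, -8], [14, -15, 0, 8], [0, 0, -1, 1], [-8, 8, 1, -6]].
Applying the same elementary operations to the rows and columns of A produces a congruent diagonal matrix with entries -14, -1, -1, -3/7.
Counting signs: 4 negative.
Hence Q is negative definite.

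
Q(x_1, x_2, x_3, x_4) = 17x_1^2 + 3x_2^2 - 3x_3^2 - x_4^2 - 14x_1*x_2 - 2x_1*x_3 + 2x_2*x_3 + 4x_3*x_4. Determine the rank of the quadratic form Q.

4

The symmetric matrix is A = [[17, -7, -1, 0], [-7, 3, 1, 0], [-1, 1, -3, 2], [0, 0, 2, -1]].
Symmetric row and column elimination reduces A to a congruent diagonal form with pivots 17, 2/17, -6, -1/3.
So there are 2 positive, 2 negative pivots.
The rank is the number of nonzero pivots: 4.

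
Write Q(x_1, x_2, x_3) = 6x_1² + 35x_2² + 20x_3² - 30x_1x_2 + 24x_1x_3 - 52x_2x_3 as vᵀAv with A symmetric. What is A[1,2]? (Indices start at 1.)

-15

The coefficient of x_1·x_2 in Q is -30. For a symmetric A this equals A[1,2] + A[2,1] = 2·A[1,2].
So A[1,2] = -30/2 = -15.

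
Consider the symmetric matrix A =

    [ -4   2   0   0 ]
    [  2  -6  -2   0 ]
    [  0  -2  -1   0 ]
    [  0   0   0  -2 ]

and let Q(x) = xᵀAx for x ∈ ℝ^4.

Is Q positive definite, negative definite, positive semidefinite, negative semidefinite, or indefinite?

negative definite

Congruent diagonalization of A (simultaneous row and column reduction) yields pivots -4, -5, -1/5, -2.
That gives 4 negative pivots.
Hence Q is negative definite.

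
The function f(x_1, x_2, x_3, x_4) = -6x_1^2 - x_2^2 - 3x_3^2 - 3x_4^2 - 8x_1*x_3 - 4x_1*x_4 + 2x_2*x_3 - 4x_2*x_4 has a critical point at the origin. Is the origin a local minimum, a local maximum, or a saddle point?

saddle point

The Hessian at the origin is H = [[-12, 0, -8, -4], [0, -2, 2, -4], [-8, 2, -6, 0], [-4, -4, 0, -6]].
Row-reducing H symmetrically gives the diagonal entries -12, -2, 4/3, 2.
That gives 2 positive, 2 negative pivots.
H is indefinite, so the origin is a saddle point.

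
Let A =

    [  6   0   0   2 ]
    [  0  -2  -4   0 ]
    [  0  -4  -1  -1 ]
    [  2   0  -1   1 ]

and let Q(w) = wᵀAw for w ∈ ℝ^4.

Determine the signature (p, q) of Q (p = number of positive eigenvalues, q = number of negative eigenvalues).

Applying the same elementary operations to the rows and columns of A produces a congruent diagonal matrix with entries 6, -2, 7, 4/21.
So there are 3 positive, 1 negative pivots.

(3, 1)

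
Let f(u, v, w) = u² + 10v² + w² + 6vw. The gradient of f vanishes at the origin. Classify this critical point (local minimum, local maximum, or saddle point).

The Hessian at the origin is H = [[2, 0, 0], [0, 20, 6], [0, 6, 2]].
Symmetric row and column elimination reduces H to a congruent diagonal form with pivots 2, 20, 1/5.
So there are 3 positive pivots.
H is positive definite, so the origin is a strict local minimum.

local minimum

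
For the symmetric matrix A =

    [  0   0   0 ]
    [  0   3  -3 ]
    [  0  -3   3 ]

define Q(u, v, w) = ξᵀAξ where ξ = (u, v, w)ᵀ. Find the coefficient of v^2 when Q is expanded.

The coefficient of v^2 is the diagonal entry A[2,2] = 3.

3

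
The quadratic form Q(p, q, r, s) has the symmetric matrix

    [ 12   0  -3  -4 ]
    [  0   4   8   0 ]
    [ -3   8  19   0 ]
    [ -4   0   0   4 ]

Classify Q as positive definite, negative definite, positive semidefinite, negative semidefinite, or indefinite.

positive definite

Leading principal minors: Δ_1 = 12, Δ_2 = 48, Δ_3 = 108, Δ_4 = 240.
All leading principal minors are positive, so by Sylvester's criterion Q is positive definite.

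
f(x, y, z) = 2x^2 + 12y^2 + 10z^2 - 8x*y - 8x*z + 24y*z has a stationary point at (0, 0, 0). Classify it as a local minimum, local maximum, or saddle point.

The Hessian at the origin is H = [[4, -8, -8], [-8, 24, 24], [-8, 24, 20]].
Symmetric row and column elimination reduces H to a congruent diagonal form with pivots 4, 8, -4.
That gives 2 positive, 1 negative pivots.
H is indefinite, so the origin is a saddle point.

saddle point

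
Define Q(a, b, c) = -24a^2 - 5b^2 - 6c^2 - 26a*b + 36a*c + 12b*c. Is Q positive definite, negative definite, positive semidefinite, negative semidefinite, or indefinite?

indefinite

The associated matrix is A = [[-24, -13, 18], [-13, -5, 6], [18, 6, -6]].
Applying the same elementary operations to the rows and columns of A produces a congruent diagonal matrix with entries -24, 49/24, 30/49.
Counting signs: 2 positive, 1 negative.
Hence Q is indefinite.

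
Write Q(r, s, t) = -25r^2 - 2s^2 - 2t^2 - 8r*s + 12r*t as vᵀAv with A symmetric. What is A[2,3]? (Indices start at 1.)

0

The coefficient of s·t in Q is 0. For a symmetric A this equals A[2,3] + A[3,2] = 2·A[2,3].
So A[2,3] = 0/2 = 0.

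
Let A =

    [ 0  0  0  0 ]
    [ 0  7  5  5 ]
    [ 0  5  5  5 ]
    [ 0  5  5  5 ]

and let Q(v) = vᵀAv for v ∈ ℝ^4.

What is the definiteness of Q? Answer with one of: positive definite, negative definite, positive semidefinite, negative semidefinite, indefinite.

Congruent diagonalization of A (simultaneous row and column reduction) yields pivots 0, 7, 10/7, 0.
Counting signs: 2 positive, 2 zero.
Hence Q is positive semidefinite.

positive semidefinite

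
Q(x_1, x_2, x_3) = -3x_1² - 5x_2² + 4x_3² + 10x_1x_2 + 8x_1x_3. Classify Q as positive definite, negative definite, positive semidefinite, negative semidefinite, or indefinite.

The symmetric matrix is A = [[-3, 5, 4], [5, -5, 0], [4, 0, 4]].
Row-reducing A symmetrically gives the diagonal entries -3, 10/3, -4.
So there are 1 positive, 2 negative pivots.
Hence Q is indefinite.

indefinite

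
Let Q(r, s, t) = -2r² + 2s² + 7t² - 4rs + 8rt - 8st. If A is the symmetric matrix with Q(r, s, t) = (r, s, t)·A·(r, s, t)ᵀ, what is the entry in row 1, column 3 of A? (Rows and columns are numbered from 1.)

The coefficient of r·t in Q is 8. For a symmetric A this equals A[1,3] + A[3,1] = 2·A[1,3].
So A[1,3] = 8/2 = 4.

4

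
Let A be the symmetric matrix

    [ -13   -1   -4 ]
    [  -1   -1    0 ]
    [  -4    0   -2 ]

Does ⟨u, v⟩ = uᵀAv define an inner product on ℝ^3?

no

Applying the same elementary operations to the rows and columns of A produces a congruent diagonal matrix with entries -13, -12/13, -2/3.
So there are 3 negative pivots.
Hence Q is negative definite.
⟨·,·⟩ is an inner product exactly when A is positive definite.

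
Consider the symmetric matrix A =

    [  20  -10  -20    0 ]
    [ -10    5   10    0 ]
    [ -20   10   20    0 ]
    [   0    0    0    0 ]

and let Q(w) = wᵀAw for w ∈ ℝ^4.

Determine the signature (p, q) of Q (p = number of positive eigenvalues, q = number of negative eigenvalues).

(1, 0)

Symmetric row and column elimination reduces A to a congruent diagonal form with pivots 20, 0, 0, 0.
So there are 1 positive, 3 zero pivots.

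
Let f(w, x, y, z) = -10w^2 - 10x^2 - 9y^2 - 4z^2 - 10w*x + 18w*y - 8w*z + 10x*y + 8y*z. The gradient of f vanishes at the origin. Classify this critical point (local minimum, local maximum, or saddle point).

local maximum

The Hessian at the origin is H = [[-20, -10, 18, -8], [-10, -20, 10, 0], [18, 10, -18, 8], [-8, 0, 8, -8]].
Row-reducing H symmetrically gives the diagonal entries -20, -15, -26/15, -40/13.
So there are 4 negative pivots.
H is negative definite, so the origin is a strict local maximum.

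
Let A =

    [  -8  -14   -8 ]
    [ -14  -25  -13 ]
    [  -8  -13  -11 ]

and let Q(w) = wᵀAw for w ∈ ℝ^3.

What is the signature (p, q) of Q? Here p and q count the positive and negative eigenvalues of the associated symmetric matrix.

Symmetric row and column elimination reduces A to a congruent diagonal form with pivots -8, -1/2, -1.
So there are 3 negative pivots.

(0, 3)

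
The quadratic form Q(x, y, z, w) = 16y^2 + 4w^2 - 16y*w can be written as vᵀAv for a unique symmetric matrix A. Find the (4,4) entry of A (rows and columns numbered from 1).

The coefficient of w^2 in Q is 4, and that is exactly A[4,4].

4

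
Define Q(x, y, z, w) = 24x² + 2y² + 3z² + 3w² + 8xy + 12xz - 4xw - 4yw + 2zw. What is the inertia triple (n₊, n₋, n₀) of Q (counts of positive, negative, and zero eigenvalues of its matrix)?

(4, 0, 0)

Write A = [[24, 4, 6, -2], [4, 2, 0, -2], [6, 0, 3, 1], [-2, -2, 1, 3]].
Congruent diagonalization of A (simultaneous row and column reduction) yields pivots 24, 4/3, 3/4, 2/3.
That gives 4 positive pivots.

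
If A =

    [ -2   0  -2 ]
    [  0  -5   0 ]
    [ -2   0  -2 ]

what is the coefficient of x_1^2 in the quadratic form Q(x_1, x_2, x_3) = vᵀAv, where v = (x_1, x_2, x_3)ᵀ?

-2

The coefficient of x_1^2 is the diagonal entry A[1,1] = -2.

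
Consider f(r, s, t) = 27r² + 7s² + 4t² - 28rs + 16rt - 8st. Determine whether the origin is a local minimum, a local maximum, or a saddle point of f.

saddle point

The Hessian at the origin is H = [[54, -28, 16], [-28, 14, -8], [16, -8, 8]].
Symmetric row and column elimination reduces H to a congruent diagonal form with pivots 54, -14/27, 24/7.
So there are 2 positive, 1 negative pivots.
H is indefinite, so the origin is a saddle point.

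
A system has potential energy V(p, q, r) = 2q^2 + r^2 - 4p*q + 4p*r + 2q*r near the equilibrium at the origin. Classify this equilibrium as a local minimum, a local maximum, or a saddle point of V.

saddle point

The Hessian at the origin is H = [[0, -4, 4], [-4, 4, 2], [4, 2, 2]].
H is indefinite, so the origin is a saddle point.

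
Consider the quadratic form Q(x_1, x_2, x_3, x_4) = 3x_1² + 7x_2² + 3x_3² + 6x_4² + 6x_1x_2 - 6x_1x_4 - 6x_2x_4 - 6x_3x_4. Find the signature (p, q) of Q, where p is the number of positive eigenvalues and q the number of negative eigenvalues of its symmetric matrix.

The symmetric matrix is A = [[3, 3, 0, -3], [3, 7, 0, -3], [0, 0, 3, -3], [-3, -3, -3, 6]].
Congruent diagonalization of A (simultaneous row and column reduction) yields pivots 3, 4, 3, 0.
Counting signs: 3 positive, 1 zero.

(3, 0)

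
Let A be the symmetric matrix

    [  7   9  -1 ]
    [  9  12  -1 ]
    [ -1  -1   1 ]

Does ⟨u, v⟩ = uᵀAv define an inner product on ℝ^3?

Applying the same elementary operations to the rows and columns of A produces a congruent diagonal matrix with entries 7, 3/7, 2/3.
That gives 3 positive pivots.
Hence Q is positive definite.
⟨·,·⟩ is an inner product exactly when A is positive definite.

yes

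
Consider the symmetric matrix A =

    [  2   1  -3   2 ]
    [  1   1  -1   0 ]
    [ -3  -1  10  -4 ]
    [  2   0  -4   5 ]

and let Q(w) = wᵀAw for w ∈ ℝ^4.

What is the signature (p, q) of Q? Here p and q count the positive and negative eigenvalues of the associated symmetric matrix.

An LDLᵀ factorisation of A has diagonal entries 2, 1/2, 5, 1.
Counting signs: 4 positive.

(4, 0)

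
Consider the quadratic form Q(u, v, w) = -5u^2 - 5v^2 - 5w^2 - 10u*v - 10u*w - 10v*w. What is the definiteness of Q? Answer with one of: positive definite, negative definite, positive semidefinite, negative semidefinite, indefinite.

negative semidefinite

The associated matrix is A = [[-5, -5, -5], [-5, -5, -5], [-5, -5, -5]].
Congruent diagonalization of A (simultaneous row and column reduction) yields pivots -5, 0, 0.
Counting signs: 1 negative, 2 zero.
Hence Q is negative semidefinite.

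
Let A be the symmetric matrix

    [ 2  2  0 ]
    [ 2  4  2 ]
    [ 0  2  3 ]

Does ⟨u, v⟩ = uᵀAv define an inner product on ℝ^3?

yes

Applying the same elementary operations to the rows and columns of A produces a congruent diagonal matrix with entries 2, 2, 1.
So there are 3 positive pivots.
Hence Q is positive definite.
⟨·,·⟩ is an inner product exactly when A is positive definite.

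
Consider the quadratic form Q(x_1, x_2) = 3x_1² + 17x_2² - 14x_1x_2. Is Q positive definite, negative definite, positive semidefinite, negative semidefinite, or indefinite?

Write A = [[3, -7], [-7, 17]].
Congruent diagonalization of A (simultaneous row and column reduction) yields pivots 3, 2/3.
So there are 2 positive pivots.
Hence Q is positive definite.

positive definite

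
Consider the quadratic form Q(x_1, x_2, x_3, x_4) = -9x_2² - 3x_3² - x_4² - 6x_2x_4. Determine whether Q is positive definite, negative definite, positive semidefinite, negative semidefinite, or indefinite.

negative semidefinite

Write A = [[0, 0, 0, 0], [0, -9, 0, -3], [0, 0, -3, 0], [0, -3, 0, -1]].
Symmetric row and column elimination reduces A to a congruent diagonal form with pivots 0, -9, -3, 0.
That gives 2 negative, 2 zero pivots.
Hence Q is negative semidefinite.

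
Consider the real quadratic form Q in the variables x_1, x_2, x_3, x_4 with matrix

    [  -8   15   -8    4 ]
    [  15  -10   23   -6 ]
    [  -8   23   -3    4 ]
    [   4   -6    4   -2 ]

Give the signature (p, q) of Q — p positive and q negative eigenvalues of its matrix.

Row-reducing A symmetrically gives the diagonal entries -8, 145/8, 213/145, -30/71.
Counting signs: 2 positive, 2 negative.

(2, 2)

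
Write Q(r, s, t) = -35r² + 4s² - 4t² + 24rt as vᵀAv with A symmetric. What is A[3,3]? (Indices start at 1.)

-4

The coefficient of t² in Q is -4, and that is exactly A[3,3].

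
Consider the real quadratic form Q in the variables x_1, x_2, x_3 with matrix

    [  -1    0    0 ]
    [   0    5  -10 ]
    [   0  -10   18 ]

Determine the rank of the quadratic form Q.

3

Applying the same elementary operations to the rows and columns of A produces a congruent diagonal matrix with entries -1, 5, -2.
So there are 1 positive, 2 negative pivots.
The rank is the number of nonzero pivots: 3.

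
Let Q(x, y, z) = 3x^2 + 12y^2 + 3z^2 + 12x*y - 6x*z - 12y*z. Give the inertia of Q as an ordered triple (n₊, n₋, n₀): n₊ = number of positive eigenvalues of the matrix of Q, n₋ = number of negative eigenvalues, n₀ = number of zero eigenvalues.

Write A = [[3, 6, -3], [6, 12, -6], [-3, -6, 3]].
Row-reducing A symmetrically gives the diagonal entries 3, 0, 0.
Counting signs: 1 positive, 2 zero.

(1, 0, 2)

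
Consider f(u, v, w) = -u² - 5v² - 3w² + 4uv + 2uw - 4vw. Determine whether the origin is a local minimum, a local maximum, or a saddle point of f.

local maximum

The Hessian at the origin is H = [[-2, 4, 2], [4, -10, -4], [2, -4, -6]].
Symmetric row and column elimination reduces H to a congruent diagonal form with pivots -2, -2, -4.
So there are 3 negative pivots.
H is negative definite, so the origin is a strict local maximum.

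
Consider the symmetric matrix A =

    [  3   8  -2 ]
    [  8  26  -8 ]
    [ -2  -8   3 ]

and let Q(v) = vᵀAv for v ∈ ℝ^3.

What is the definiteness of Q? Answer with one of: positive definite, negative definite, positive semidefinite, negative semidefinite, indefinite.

positive definite

An LDLᵀ factorisation of A has diagonal entries 3, 14/3, 1/7.
So there are 3 positive pivots.
Hence Q is positive definite.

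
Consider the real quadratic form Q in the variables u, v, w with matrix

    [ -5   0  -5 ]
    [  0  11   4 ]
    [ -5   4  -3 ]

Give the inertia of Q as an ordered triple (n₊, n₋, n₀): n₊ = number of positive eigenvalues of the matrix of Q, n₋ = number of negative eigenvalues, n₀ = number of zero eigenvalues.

Applying the same elementary operations to the rows and columns of A produces a congruent diagonal matrix with entries -5, 11, 6/11.
That gives 2 positive, 1 negative pivots.

(2, 1, 0)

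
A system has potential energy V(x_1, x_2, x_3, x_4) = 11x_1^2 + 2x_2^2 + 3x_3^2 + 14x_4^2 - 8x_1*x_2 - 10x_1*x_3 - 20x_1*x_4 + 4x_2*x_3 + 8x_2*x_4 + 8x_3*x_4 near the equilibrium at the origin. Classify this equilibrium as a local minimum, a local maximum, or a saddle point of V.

The Hessian at the origin is H = [[22, -8, -10, -20], [-8, 4, 4, 8], [-10, 4, 6, 8], [-20, 8, 8, 28]].
Applying the same elementary operations to the rows and columns of H produces a congruent diagonal matrix with entries 22, 12/11, 4/3, 8.
That gives 4 positive pivots.
H is positive definite, so the origin is a strict local minimum.

local minimum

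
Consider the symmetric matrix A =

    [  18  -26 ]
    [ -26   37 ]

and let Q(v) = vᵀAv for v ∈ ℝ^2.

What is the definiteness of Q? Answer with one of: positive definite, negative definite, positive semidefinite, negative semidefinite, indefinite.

indefinite

Congruent diagonalization of A (simultaneous row and column reduction) yields pivots 18, -5/9.
Counting signs: 1 positive, 1 negative.
Hence Q is indefinite.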